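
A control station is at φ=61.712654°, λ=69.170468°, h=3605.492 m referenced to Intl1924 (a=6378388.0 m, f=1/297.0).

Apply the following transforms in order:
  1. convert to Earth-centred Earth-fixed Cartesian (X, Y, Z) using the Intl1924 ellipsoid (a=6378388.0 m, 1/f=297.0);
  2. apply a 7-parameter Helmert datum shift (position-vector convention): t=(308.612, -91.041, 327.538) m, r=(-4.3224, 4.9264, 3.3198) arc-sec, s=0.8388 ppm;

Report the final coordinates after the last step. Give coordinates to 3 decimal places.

start: φ=61.712654°, λ=69.170468°, h=3605.492 m
→ ECEF (a=6378388.000, f=1/297.0): X=1078250.4251, Y=2834112.9610, Z=5596708.0280
→ Helmert 7p (PV): X=1078647.9980, Y=2834158.9339, Z=5596955.1172

X=1078647.998 m, Y=2834158.934 m, Z=5596955.117 m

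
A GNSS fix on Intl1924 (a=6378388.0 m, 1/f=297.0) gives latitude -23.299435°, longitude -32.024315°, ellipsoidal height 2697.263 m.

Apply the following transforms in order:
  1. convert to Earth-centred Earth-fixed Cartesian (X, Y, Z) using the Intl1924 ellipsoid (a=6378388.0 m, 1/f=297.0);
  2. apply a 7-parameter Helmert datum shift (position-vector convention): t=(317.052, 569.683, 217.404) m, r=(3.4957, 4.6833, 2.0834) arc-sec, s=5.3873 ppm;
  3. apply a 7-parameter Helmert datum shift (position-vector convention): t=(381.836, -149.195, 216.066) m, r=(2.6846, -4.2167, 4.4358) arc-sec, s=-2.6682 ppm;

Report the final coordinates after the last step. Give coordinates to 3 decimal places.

X=4972264.103 m, Y=-3108802.445 m, Z=-2507987.863 m

start: φ=-23.299435°, λ=-32.024315°, h=2697.263 m
→ ECEF (a=6378388.000, f=1/297.0): X=4971459.1099, Y=-3109446.7674, Z=-2508310.1118
→ Helmert 7p (PV): X=4971777.3999, Y=-3108801.1108, Z=-2508271.7978
→ Helmert 7p (PV): X=4972264.1028, Y=-3108802.4454, Z=-2507987.8627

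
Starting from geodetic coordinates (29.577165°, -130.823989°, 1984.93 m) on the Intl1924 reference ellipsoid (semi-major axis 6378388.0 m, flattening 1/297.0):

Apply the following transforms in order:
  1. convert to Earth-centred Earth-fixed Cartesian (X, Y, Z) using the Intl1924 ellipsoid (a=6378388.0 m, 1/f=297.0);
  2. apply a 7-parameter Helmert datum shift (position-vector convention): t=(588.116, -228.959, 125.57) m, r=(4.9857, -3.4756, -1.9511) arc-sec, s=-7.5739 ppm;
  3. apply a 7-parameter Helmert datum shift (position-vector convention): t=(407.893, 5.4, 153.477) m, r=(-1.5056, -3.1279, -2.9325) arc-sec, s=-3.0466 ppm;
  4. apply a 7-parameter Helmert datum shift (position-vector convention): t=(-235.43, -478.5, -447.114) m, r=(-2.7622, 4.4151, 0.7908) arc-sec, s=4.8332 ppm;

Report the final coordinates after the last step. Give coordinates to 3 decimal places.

X=-3629870.059 m, Y=-4203073.461 m, Z=3130481.580 m

start: φ=29.577165°, λ=-130.823989°, h=1984.930 m
→ ECEF (a=6378388.000, f=1/297.0): X=-3630535.0490, Y=-4202456.8614, Z=3130720.9147
→ Helmert 7p (PV): X=-3630011.9401, Y=-4202695.3229, Z=3130660.0199
→ Helmert 7p (PV): X=-3629700.2129, Y=-4202602.6590, Z=3130779.5888
→ Helmert 7p (PV): X=-3629870.0588, Y=-4203073.4609, Z=3130481.5802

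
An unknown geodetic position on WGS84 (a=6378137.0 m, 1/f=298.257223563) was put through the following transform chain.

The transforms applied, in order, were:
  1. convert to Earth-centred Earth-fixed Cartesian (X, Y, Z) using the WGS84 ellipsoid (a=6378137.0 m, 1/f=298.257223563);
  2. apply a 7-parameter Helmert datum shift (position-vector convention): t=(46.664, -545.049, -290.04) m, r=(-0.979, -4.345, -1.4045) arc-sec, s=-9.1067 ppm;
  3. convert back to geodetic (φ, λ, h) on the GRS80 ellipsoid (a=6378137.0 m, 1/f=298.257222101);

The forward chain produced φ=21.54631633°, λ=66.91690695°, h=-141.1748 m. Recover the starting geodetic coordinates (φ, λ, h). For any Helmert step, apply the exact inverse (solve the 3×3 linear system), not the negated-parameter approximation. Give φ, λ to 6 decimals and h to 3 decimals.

start: φ=21.546316°, λ=66.916907°, h=-141.175 m
→ ECEF (a=6378137.000, f=1/298.257222101): X=2326905.0268, Y=5459816.2733, Z=2327709.8244
→ Helmert⁻¹: X=2326891.4115, Y=5460415.8434, Z=2327997.9656
→ geod (Bowring, a=6378137.000): φ=21.54692500°, λ=66.91929700°, h=472.7100 m

φ=21.546925°, λ=66.919297°, h=472.710 m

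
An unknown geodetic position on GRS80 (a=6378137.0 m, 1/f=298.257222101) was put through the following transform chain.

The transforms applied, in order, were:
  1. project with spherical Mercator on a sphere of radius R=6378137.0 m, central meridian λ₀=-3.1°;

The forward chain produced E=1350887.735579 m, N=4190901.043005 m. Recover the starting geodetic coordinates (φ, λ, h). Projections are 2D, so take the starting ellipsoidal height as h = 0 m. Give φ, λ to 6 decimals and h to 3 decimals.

φ=35.198586°, λ=9.035231°, h=0.000 m

start: E=1350887.7356, N=4190901.0430 m
→ merc⁻¹: φ=35.19858600°, λ=9.03523100°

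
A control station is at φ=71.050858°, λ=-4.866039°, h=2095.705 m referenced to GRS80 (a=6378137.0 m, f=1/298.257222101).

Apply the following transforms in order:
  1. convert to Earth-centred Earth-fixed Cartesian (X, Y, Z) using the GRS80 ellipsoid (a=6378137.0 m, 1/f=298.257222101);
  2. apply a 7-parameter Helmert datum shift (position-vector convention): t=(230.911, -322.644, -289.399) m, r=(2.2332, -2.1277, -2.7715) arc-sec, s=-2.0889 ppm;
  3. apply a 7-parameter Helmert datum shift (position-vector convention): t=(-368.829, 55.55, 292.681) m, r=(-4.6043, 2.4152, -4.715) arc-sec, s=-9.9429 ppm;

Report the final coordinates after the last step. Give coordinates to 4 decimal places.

start: φ=71.050858°, λ=-4.866039°, h=2095.705 m
→ ECEF (a=6378137.000, f=1/298.257222101): X=2070584.6122, Y=-176275.4616, Z=6012108.9443
→ Helmert 7p (PV): X=2070746.8124, Y=-176690.6511, Z=6011826.4370
→ Helmert 7p (PV): X=2070423.7483, Y=-176546.4826, Z=6012039.0405

X=2070423.7483 m, Y=-176546.4826 m, Z=6012039.0405 m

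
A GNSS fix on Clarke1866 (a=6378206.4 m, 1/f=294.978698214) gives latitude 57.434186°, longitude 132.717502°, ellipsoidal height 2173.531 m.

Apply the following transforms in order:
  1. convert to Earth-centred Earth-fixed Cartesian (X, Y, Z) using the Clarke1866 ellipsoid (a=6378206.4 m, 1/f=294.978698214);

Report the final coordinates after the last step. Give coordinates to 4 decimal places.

start: φ=57.434186°, λ=132.717502°, h=2173.531 m
→ ECEF (a=6378206.400, f=1/294.978698214): X=-2335430.3413, Y=2529330.9322, Z=5353712.5571

X=-2335430.3413 m, Y=2529330.9322 m, Z=5353712.5571 m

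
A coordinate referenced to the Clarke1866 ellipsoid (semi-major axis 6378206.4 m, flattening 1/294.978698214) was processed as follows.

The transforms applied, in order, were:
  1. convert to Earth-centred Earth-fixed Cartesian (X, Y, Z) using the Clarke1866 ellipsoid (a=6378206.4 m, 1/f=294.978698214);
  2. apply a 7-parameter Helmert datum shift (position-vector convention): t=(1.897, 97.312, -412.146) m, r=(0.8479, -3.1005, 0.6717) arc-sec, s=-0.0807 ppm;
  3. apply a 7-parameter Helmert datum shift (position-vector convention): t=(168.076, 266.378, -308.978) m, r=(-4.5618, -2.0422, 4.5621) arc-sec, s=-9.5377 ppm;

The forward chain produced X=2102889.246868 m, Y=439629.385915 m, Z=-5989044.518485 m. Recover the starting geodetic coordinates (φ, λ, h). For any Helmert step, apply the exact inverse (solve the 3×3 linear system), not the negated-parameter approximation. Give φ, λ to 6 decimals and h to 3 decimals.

start: X=2102889.2469, Y=439629.3859, Z=-5989044.5185 m
→ Helmert⁻¹: X=2102691.6515, Y=439453.1416, Z=-5988803.7592
→ Helmert⁻¹: X=2102601.3390, Y=439324.4011, Z=-5988425.5080
→ geod (Bowring, a=6378206.400): φ=-70.39071800°, λ=11.80177800°, h=2973.0020 m

φ=-70.390718°, λ=11.801778°, h=2973.002 m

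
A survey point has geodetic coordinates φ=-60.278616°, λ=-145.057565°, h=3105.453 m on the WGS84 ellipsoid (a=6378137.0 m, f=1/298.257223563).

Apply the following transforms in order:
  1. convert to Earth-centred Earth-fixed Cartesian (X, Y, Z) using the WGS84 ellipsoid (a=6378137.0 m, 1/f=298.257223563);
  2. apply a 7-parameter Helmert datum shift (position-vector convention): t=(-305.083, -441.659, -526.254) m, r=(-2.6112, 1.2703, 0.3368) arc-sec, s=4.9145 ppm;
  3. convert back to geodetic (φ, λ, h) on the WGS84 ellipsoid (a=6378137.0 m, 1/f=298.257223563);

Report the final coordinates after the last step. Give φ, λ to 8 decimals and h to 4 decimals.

start: φ=-60.278616°, λ=-145.057565°, h=3105.453 m
→ ECEF (a=6378137.000, f=1/298.257223563): X=-2599950.2578, Y=-1816614.6172, Z=-5518629.5814
→ Helmert 7p (PV): X=-2600299.1391, Y=-1817139.3125, Z=-5519143.9472
→ geod (Bowring, a=6378137.000): φ=-60.27633455°, λ=-145.05340578°, h=3842.9423 m

φ=-60.27633455°, λ=-145.05340578°, h=3842.9423 m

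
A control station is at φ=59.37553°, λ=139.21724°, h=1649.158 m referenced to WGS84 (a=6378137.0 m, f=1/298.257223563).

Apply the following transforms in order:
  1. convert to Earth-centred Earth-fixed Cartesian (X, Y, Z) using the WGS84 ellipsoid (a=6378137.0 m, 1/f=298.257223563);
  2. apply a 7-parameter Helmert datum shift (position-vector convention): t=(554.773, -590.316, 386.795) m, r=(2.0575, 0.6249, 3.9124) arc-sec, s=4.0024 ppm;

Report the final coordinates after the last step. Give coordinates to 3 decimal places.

start: φ=59.375530°, λ=139.217240°, h=1649.158 m
→ ECEF (a=6378137.000, f=1/298.257223563): X=-2466933.0505, Y=2128104.4779, Z=5466783.4879
→ Helmert 7p (PV): X=-2466411.9547, Y=2127421.3552, Z=5467220.8651

X=-2466411.955 m, Y=2127421.355 m, Z=5467220.865 m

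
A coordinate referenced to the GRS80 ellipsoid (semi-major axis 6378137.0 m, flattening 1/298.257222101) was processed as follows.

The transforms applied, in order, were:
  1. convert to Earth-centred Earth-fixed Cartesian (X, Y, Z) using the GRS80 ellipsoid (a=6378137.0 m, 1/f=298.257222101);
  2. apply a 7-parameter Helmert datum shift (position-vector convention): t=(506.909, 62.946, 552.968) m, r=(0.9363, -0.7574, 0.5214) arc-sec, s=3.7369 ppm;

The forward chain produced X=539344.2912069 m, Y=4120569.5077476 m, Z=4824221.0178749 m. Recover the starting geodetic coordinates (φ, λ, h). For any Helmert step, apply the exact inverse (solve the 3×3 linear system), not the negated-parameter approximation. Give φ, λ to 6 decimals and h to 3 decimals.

start: X=539344.2912, Y=4120569.5077, Z=4824221.0179 m
→ Helmert⁻¹: X=538863.4968, Y=4120511.6977, Z=4823629.3414
→ geod (Bowring, a=6378137.000): φ=49.44500400°, λ=82.54937700°, h=983.3780 m

φ=49.445004°, λ=82.549377°, h=983.378 m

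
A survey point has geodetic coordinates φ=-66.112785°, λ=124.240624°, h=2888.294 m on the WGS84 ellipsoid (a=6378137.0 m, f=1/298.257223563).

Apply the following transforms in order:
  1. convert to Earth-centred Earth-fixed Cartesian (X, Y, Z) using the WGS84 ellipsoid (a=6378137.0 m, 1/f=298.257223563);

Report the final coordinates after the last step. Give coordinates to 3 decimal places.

X=-1457975.403 m, Y=2142077.101 m, Z=-5811692.448 m

start: φ=-66.112785°, λ=124.240624°, h=2888.294 m
→ ECEF (a=6378137.000, f=1/298.257223563): X=-1457975.4035, Y=2142077.1014, Z=-5811692.4484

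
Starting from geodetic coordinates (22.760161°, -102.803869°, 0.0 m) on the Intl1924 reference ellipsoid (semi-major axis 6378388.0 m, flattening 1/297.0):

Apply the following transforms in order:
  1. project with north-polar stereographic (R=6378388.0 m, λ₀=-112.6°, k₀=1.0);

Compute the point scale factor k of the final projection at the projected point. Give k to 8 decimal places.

start: φ=22.760161°, λ=-102.803869°, h=0.000 m
→ into stereo (λ₀=-112.6°): φ=22.76016100°, λ−λ₀=9.79613100°
scale k = 1.44209155

1.44209155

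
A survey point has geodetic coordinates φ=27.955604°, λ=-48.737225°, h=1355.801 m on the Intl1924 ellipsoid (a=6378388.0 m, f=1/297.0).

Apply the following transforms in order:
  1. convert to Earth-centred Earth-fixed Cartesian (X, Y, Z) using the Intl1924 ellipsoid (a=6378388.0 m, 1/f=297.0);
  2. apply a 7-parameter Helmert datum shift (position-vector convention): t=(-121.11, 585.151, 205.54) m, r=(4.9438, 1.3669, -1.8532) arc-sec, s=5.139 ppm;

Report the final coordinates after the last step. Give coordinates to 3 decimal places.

start: φ=27.955604°, λ=-48.737225°, h=1355.801 m
→ ECEF (a=6378388.000, f=1/297.0): X=3719302.9255, Y=-4239145.1095, Z=2972837.4940
→ Helmert 7p (PV): X=3719182.5428, Y=-4238686.4140, Z=2972932.0584

X=3719182.543 m, Y=-4238686.414 m, Z=2972932.058 m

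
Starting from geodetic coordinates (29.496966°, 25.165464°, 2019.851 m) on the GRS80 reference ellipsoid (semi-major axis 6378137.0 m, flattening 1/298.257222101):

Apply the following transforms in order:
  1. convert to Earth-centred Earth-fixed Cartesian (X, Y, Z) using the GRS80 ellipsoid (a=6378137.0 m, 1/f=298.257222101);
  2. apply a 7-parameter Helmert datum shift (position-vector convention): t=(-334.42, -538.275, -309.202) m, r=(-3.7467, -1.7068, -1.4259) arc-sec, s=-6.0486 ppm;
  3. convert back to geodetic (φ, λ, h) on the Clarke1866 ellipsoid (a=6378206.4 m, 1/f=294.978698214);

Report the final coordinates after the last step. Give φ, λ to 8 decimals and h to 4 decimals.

start: φ=29.496966°, λ=25.165464°, h=2019.851 m
→ ECEF (a=6378137.000, f=1/298.257222101): X=5030166.9661, Y=2363314.5522, Z=3122956.5561
→ Helmert 7p (PV): X=5029792.6164, Y=2362783.9360, Z=3122627.1597
→ geod (Bowring, a=6378206.400): φ=29.49872296°, λ=25.16215370°, h=1354.5159 m

φ=29.49872296°, λ=25.16215370°, h=1354.5159 m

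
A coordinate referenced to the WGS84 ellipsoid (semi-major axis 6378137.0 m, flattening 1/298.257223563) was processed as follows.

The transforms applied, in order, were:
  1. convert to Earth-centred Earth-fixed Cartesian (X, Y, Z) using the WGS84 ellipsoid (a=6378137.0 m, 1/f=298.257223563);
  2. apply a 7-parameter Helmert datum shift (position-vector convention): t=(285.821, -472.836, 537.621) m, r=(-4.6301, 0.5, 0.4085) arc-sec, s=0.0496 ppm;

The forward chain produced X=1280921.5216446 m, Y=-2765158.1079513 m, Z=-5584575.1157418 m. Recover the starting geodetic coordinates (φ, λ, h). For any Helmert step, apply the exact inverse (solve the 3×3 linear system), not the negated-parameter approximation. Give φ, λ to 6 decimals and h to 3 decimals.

start: X=1280921.5216, Y=-2765158.1080, Z=-5584575.1157 m
→ Helmert⁻¹: X=1280643.7008, Y=-2764562.2987, Z=-5585171.4125
→ geod (Bowring, a=6378137.000): φ=-61.54849300°, λ=-65.14474800°, h=515.5550 m

φ=-61.548493°, λ=-65.144748°, h=515.555 m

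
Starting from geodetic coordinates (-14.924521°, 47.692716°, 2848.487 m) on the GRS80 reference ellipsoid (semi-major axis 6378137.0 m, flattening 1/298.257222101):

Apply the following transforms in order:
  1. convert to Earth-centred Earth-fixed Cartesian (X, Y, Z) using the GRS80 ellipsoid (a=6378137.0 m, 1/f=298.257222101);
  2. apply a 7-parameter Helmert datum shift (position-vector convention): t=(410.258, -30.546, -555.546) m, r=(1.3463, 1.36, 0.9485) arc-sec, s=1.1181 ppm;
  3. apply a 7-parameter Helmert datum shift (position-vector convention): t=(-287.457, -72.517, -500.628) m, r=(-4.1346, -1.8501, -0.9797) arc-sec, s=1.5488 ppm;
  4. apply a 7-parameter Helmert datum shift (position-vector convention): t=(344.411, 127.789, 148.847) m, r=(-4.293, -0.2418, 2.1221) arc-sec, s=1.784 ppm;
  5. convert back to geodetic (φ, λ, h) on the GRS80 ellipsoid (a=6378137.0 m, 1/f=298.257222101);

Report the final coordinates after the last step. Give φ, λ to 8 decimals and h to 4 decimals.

φ=-14.93299108°, λ=47.68985084°, h=3432.4053 m

start: φ=-14.924521°, λ=47.692716°, h=2848.487 m
→ ECEF (a=6378137.000, f=1/298.257222101): X=4151113.7974, Y=4560849.5532, Z=-1632765.2855
→ Helmert 7p (PV): X=4151496.9582, Y=4560853.8526, Z=-1633320.2585
→ Helmert 7p (PV): X=4151252.2440, Y=4560735.9408, Z=-1633877.6020
→ Helmert 7p (PV): X=4151559.0542, Y=4560880.5692, Z=-1633821.7264
→ geod (Bowring, a=6378137.000): φ=-14.93299108°, λ=47.68985084°, h=3432.4053 m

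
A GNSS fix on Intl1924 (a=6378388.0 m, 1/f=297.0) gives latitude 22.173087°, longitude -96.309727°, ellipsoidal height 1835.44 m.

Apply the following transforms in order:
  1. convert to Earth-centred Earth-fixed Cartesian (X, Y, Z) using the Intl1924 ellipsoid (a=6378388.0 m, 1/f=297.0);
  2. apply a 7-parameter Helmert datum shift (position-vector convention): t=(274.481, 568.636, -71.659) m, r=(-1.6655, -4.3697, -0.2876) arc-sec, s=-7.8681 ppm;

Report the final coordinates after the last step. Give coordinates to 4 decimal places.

start: φ=22.173087°, λ=-96.309727°, h=1835.440 m
→ ECEF (a=6378388.000, f=1/297.0): X=-649661.4414, Y=-5875414.5632, Z=2392896.1261
→ Helmert 7p (PV): X=-649440.7338, Y=-5874779.4716, Z=2392839.3178

X=-649440.7338 m, Y=-5874779.4716 m, Z=2392839.3178 m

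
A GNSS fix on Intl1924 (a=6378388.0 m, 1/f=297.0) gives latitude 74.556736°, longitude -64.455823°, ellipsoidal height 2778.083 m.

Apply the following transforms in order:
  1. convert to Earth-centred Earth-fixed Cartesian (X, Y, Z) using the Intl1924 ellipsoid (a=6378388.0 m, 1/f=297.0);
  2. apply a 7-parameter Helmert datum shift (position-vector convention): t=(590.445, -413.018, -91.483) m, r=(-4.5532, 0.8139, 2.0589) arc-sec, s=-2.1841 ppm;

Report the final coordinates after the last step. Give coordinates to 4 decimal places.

X=735634.2699 m, Y=-1538186.1719 m, Z=6128527.3334 m

start: φ=74.556736°, λ=-64.455823°, h=2778.083 m
→ ECEF (a=6378388.000, f=1/297.0): X=735005.8962, Y=-1537919.1353, Z=6128601.1533
→ Helmert 7p (PV): X=735634.2699, Y=-1538186.1719, Z=6128527.3334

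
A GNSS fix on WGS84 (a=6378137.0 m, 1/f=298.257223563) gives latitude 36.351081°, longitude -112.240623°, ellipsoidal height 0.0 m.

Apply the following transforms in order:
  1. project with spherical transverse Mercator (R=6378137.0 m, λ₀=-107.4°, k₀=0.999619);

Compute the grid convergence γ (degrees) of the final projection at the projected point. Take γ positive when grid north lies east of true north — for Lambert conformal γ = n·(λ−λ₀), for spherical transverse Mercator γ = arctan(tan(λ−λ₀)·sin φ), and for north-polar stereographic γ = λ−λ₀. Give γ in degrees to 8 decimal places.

-2.87362360

start: φ=36.351081°, λ=-112.240623°, h=0.000 m
→ into tm (λ₀=-107.4°): φ=36.35108100°, λ−λ₀=-4.84062300°
convergence γ = -2.87362360°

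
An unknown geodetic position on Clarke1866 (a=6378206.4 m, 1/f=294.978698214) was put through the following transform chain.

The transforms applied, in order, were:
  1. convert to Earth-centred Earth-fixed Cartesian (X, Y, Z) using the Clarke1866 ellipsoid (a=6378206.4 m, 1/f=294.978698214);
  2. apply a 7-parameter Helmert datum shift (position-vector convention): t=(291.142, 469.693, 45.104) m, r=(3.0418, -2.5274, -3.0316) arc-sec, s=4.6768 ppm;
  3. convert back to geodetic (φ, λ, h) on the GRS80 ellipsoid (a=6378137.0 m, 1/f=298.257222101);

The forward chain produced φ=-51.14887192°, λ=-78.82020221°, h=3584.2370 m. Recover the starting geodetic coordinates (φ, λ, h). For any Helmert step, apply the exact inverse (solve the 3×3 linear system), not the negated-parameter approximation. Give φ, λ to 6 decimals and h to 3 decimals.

φ=-51.147696°, λ=-78.825791°, h=3917.670 m

start: φ=-51.148872°, λ=-78.820202°, h=3584.237 m
→ ECEF (a=6378137.000, f=1/298.257222101): X=777763.0920, Y=-3935272.5616, Z=-4946741.9909
→ Helmert⁻¹: X=777465.5476, Y=-3935785.3707, Z=-4946715.4450
→ geod (Bowring, a=6378206.400): φ=-51.14769600°, λ=-78.82579100°, h=3917.6700 m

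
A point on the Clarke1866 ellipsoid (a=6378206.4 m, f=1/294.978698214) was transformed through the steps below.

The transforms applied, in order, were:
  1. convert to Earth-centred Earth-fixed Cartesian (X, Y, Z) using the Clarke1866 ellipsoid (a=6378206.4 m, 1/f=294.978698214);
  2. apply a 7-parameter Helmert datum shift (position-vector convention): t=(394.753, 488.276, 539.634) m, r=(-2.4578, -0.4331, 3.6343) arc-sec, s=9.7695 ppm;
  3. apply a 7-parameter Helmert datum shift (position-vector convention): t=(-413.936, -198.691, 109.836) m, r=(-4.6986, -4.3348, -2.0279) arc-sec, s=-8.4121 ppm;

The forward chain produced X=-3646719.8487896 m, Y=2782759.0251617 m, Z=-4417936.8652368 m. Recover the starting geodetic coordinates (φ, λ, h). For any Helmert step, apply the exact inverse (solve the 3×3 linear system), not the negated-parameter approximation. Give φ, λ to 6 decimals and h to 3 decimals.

φ=-44.120797°, λ=142.654808°, h=1242.690 m

start: X=-3646719.8488, Y=2782759.0252, Z=-4417936.8652 m
→ Helmert⁻¹: X=-3646456.7940, Y=2783045.9150, Z=-4417943.8375
→ Helmert⁻¹: X=-3646776.1677, Y=2782647.3583, Z=-4418399.4910
→ geod (Bowring, a=6378206.400): φ=-44.12079700°, λ=142.65480800°, h=1242.6900 m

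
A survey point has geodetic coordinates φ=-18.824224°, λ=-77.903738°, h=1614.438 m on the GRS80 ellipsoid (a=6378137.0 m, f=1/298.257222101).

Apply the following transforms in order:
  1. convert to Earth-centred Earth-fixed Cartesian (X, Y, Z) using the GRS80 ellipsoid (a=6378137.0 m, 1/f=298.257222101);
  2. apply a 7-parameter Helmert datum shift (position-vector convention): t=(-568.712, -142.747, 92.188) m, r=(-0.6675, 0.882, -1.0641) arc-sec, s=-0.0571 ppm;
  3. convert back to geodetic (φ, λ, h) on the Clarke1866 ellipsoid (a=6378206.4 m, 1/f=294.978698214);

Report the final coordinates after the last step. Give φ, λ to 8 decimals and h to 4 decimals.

φ=-18.82455475°, λ=-77.90968607°, h=1558.9345 m

start: φ=-18.824224°, λ=-77.903738°, h=1614.438 m
→ ECEF (a=6378137.000, f=1/298.257222101): X=1265841.1855, Y=-5906501.6336, Z=-2045463.9096
→ Helmert 7p (PV): X=1265233.1836, Y=-5906657.1931, Z=-2045357.9034
→ geod (Bowring, a=6378206.400): φ=-18.82455475°, λ=-77.90968607°, h=1558.9345 m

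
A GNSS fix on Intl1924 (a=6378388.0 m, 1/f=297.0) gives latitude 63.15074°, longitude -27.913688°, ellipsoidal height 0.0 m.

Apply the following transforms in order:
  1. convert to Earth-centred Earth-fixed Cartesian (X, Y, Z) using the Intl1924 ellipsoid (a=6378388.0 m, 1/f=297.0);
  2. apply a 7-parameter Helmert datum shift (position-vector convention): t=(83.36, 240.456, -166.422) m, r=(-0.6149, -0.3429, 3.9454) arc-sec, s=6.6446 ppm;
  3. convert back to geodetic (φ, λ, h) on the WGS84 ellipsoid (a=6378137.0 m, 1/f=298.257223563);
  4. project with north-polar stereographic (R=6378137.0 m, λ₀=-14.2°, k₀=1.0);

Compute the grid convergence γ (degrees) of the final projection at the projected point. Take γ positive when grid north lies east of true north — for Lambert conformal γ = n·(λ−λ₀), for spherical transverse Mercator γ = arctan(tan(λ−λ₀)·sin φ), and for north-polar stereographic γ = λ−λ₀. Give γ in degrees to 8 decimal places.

-13.70739452

start: φ=63.150740°, λ=-27.913688°, h=0.000 m
→ ECEF (a=6378388.000, f=1/297.0): X=2552438.1898, Y=-1352227.2796, Z=5667712.1033
→ Helmert 7p (PV): X=2552554.9529, Y=-1351930.0894, Z=5667591.6155
→ geod (Bowring, a=6378137.000): φ=63.14987748°, λ=-27.90739452°, h=54.5927 m
→ into stereo (λ₀=-14.2°): φ=63.14987748°, λ−λ₀=-13.70739452°
convergence γ = -13.70739452°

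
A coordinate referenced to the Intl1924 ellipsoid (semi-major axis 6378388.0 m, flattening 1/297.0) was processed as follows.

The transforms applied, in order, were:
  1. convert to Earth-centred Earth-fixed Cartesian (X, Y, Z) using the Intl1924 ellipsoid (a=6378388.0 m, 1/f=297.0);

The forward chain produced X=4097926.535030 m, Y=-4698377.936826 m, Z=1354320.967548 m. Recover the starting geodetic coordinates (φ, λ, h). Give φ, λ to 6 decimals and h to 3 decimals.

start: X=4097926.5350, Y=-4698377.9368, Z=1354320.9675 m
→ geod (Bowring, a=6378388.000): φ=12.33653100°, λ=-48.90505400°, h=2391.8740 m

φ=12.336531°, λ=-48.905054°, h=2391.874 m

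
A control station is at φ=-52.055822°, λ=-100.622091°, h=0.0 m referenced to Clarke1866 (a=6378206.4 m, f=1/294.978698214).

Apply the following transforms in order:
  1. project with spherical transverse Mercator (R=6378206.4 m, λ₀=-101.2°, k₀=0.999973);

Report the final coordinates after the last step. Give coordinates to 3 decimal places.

start: φ=-52.055822°, λ=-100.622091°, h=0.000 m
→ tm (R=6378206.4, λ₀=-101.2°): E=39556.8531, N=-5794891.5138

E=39556.853 m, N=-5794891.514 m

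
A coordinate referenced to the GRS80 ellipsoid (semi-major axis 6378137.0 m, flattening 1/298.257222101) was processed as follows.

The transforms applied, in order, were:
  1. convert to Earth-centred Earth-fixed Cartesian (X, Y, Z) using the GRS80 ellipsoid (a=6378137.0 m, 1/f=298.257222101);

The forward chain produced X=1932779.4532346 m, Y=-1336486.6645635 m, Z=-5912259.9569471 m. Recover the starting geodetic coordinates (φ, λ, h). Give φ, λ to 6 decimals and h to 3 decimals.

φ=-68.456119°, λ=-34.663250°, h=2469.323 m

start: X=1932779.4532, Y=-1336486.6646, Z=-5912259.9569 m
→ geod (Bowring, a=6378137.000): φ=-68.45611900°, λ=-34.66325000°, h=2469.3230 m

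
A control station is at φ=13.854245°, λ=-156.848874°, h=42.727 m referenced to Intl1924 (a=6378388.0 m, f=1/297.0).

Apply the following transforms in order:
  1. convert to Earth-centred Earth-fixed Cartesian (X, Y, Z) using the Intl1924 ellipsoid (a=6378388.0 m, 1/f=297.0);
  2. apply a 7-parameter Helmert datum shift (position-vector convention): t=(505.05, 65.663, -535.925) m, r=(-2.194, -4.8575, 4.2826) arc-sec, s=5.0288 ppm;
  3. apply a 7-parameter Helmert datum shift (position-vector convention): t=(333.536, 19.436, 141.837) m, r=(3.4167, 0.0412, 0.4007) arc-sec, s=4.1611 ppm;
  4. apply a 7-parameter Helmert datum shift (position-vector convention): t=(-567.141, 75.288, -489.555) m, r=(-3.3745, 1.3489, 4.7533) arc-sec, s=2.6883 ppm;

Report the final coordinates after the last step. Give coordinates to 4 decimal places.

start: φ=13.854245°, λ=-156.848874°, h=42.727 m
→ ECEF (a=6378388.000, f=1/297.0): X=-5695261.9230, Y=-2435243.9199, Z=1517357.7234
→ Helmert 7p (PV): X=-5694770.6847, Y=-2435292.6125, Z=1516721.2091
→ Helmert 7p (PV): X=-5694455.8113, Y=-2435319.4970, Z=1516830.1550
→ Helmert 7p (PV): X=-5694972.2200, Y=-2435357.1675, Z=1516421.7596

X=-5694972.2200 m, Y=-2435357.1675 m, Z=1516421.7596 m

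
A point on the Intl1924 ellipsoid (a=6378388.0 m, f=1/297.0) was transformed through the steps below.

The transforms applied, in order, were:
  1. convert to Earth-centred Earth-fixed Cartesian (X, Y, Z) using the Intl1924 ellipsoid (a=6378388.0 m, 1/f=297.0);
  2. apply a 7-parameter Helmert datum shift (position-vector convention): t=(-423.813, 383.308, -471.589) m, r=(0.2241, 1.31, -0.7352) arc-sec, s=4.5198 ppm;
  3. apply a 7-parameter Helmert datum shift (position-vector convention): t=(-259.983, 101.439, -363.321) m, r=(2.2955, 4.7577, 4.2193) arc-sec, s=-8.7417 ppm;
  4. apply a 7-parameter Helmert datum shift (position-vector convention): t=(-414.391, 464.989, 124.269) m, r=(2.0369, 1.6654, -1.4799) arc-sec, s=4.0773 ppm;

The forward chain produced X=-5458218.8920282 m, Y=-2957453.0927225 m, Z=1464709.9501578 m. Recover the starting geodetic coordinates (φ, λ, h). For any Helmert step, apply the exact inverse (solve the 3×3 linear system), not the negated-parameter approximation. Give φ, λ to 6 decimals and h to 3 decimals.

start: X=-5458218.8920, Y=-2957453.0927, Z=1464709.9502 m
→ Helmert⁻¹: X=-5457772.8506, Y=-2957930.7168, Z=1464564.8532
→ Helmert⁻¹: X=-5457654.8708, Y=-2957930.0717, Z=1464848.0126
→ Helmert⁻¹: X=-5457205.1539, Y=-2958317.8682, Z=1465281.5337
→ geod (Bowring, a=6378388.000): φ=13.36827800°, λ=-151.53814700°, h=821.3860 m

φ=13.368278°, λ=-151.538147°, h=821.386 m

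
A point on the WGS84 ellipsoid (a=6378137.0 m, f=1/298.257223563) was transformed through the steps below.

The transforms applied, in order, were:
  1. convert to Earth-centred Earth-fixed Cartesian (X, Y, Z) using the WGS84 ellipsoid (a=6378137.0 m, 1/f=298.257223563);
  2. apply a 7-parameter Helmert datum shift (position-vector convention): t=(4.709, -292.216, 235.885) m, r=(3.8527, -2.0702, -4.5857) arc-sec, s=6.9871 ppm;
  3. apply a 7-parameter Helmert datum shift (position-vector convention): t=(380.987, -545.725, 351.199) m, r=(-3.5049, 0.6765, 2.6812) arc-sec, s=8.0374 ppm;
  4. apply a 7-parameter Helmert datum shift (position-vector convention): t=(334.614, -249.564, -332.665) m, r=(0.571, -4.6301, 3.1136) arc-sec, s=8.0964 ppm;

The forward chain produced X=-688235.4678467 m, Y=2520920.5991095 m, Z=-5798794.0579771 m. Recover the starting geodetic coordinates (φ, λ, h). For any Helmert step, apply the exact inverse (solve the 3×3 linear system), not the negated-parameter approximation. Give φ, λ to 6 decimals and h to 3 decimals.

start: X=-688235.4678, Y=2520920.5991, Z=-5798794.0580 m
→ Helmert⁻¹: X=-688656.6088, Y=2521144.0946, Z=-5798405.9674
→ Helmert⁻¹: X=-688980.2593, Y=2521777.0402, Z=-5798669.9689
→ Helmert⁻¹: X=-689094.4235, Y=2521928.0000, Z=-5798905.5261
→ geod (Bowring, a=6378137.000): φ=-65.87611000°, λ=105.28251800°, h=646.9960 m

φ=-65.876110°, λ=105.282518°, h=646.996 m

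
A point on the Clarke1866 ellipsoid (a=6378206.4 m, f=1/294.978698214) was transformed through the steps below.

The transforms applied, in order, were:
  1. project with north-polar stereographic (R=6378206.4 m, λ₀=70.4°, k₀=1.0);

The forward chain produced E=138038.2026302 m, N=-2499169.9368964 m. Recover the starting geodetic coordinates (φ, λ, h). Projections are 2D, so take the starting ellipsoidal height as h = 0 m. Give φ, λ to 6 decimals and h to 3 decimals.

start: E=138038.2026, N=-2499169.9369 m
→ stereo⁻¹: φ=67.79766000°, λ=73.56144100°

φ=67.797660°, λ=73.561441°, h=0.000 m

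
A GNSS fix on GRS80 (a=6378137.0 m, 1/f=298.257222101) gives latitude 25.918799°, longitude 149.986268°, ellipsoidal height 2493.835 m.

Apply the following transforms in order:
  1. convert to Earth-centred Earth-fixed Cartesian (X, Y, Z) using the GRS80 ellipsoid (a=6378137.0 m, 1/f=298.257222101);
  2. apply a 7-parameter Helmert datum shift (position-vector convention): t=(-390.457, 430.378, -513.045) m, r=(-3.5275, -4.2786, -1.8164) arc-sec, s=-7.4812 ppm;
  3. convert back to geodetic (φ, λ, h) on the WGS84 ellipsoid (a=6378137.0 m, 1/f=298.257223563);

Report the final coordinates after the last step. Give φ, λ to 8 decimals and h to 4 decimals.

φ=25.91092890°, λ=149.98387151°, h=2719.2148 m

start: φ=25.918799°, λ=149.986268°, h=2493.835 m
→ ECEF (a=6378137.000, f=1/298.257222101): X=-4972465.5117, Y=2872443.5135, Z=2772063.6101
→ Helmert 7p (PV): X=-4972850.9748, Y=2872943.5971, Z=2771377.5589
→ geod (Bowring, a=6378137.000): φ=25.91092890°, λ=149.98387151°, h=2719.2148 m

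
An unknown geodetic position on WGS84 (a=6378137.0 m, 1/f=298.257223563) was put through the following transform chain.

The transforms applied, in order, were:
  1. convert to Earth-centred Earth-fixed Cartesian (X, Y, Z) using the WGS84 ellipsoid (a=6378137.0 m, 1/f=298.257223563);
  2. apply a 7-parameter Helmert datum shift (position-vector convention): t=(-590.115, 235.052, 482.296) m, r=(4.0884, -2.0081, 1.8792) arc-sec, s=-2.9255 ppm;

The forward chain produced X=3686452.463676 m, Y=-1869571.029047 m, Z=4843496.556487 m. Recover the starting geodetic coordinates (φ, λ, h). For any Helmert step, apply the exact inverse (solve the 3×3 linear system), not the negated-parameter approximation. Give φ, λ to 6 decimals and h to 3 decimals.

φ=49.705393°, λ=-26.889926°, h=1793.398 m

start: X=3686452.4637, Y=-1869571.0290, Z=4843496.5565 m
→ Helmert⁻¹: X=3687083.4801, Y=-1869749.1485, Z=4843029.5935
→ geod (Bowring, a=6378137.000): φ=49.70539300°, λ=-26.88992600°, h=1793.3980 m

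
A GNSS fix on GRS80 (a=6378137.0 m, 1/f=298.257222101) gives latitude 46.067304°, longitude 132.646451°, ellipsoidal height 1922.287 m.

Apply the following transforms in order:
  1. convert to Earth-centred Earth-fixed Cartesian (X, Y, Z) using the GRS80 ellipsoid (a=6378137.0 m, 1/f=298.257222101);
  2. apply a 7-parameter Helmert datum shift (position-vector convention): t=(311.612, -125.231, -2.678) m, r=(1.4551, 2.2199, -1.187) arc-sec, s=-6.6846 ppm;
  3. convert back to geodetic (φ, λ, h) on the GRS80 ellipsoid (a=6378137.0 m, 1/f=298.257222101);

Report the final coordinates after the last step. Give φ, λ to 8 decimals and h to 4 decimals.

φ=46.06996752°, λ=132.64407040°, h=1667.6813 m

start: φ=46.067304°, λ=132.646451°, h=1922.287 m
→ ECEF (a=6378137.000, f=1/298.257222101): X=-3004095.6562, Y=3261618.3726, Z=4571825.4442
→ Helmert 7p (PV): X=-3003695.9900, Y=3261456.3748, Z=4571847.5454
→ geod (Bowring, a=6378137.000): φ=46.06996752°, λ=132.64407040°, h=1667.6813 m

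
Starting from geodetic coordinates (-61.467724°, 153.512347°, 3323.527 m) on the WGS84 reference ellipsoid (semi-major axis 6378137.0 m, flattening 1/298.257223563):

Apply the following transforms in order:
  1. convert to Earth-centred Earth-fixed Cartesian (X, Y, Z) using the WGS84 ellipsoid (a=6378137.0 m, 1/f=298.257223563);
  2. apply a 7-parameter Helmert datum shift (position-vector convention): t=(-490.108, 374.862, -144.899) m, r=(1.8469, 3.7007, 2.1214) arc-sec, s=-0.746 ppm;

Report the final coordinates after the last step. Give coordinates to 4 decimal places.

start: φ=-61.467724°, λ=153.512347°, h=3323.527 m
→ ECEF (a=6378137.000, f=1/298.257223563): X=-2735239.9775, Y=1363004.4694, Z=-5583344.3628
→ Helmert 7p (PV): X=-2735842.2367, Y=1363400.1764, Z=-5583423.8180

X=-2735842.2367 m, Y=1363400.1764 m, Z=-5583423.8180 m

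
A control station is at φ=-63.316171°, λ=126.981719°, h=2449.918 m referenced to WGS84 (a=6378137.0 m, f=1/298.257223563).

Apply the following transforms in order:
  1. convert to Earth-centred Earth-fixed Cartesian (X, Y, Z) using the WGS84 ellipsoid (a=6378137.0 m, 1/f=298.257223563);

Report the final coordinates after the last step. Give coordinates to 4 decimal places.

start: φ=-63.316171°, λ=126.981719°, h=2449.918 m
→ ECEF (a=6378137.000, f=1/298.257223563): X=-1728279.0962, Y=2295026.9974, Z=-5678079.8154

X=-1728279.0962 m, Y=2295026.9974 m, Z=-5678079.8154 m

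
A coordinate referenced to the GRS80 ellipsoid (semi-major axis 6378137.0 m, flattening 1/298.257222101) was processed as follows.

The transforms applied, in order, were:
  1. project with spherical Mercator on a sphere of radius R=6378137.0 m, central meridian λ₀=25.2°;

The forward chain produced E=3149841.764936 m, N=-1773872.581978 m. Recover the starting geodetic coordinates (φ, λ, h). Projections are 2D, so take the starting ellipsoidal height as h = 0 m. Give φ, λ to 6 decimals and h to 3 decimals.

φ=-15.733427°, λ=53.495510°, h=0.000 m

start: E=3149841.7649, N=-1773872.5820 m
→ merc⁻¹: φ=-15.73342700°, λ=53.49551000°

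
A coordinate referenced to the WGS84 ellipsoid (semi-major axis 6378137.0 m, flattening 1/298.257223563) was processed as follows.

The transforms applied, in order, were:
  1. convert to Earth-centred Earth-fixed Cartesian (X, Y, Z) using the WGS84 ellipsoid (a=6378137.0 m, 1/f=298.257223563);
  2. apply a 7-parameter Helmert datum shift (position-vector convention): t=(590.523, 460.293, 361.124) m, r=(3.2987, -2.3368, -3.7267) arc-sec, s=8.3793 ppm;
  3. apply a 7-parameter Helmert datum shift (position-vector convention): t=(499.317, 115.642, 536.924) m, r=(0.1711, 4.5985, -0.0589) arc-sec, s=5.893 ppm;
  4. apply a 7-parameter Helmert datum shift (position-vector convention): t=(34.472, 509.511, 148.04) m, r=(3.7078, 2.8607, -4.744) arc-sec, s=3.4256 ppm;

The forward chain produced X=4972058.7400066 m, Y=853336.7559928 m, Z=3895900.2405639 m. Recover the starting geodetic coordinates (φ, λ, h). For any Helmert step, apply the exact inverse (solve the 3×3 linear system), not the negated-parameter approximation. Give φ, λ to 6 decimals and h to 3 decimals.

φ=37.864733°, λ=9.732672°, h=2080.694 m

start: X=4972058.7400, Y=853336.7560, Z=3895900.2406 m
→ Helmert⁻¹: X=4971933.5861, Y=853008.7063, Z=3895792.4778
→ Helmert⁻¹: X=4971317.8857, Y=852892.6891, Z=3895342.7230
→ Helmert⁻¹: X=4970714.4334, Y=852577.3510, Z=3894879.0133
→ geod (Bowring, a=6378137.000): φ=37.86473300°, λ=9.73267200°, h=2080.6940 m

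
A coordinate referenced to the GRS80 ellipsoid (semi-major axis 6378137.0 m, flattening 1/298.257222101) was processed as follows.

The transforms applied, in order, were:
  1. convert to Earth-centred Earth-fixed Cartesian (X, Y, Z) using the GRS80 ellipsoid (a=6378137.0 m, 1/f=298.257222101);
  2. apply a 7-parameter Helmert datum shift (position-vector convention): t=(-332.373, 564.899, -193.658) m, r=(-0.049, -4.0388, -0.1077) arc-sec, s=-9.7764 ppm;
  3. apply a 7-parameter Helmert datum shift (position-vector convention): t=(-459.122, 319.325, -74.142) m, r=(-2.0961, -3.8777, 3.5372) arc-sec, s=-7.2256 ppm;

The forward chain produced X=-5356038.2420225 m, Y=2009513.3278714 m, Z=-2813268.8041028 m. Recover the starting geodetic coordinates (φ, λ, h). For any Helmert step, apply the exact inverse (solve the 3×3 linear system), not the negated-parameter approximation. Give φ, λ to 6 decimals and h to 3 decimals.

φ=-26.339421°, λ=159.439247°, h=23.952 m

start: X=-5356038.2420, Y=2009513.3279, Z=-2813268.8041 m
→ Helmert⁻¹: X=-5355636.2450, Y=2009328.9507, Z=-2813093.8862
→ Helmert⁻¹: X=-5355412.3539, Y=2008781.5623, Z=-2812822.3888
→ geod (Bowring, a=6378137.000): φ=-26.33942100°, λ=159.43924700°, h=23.9520 m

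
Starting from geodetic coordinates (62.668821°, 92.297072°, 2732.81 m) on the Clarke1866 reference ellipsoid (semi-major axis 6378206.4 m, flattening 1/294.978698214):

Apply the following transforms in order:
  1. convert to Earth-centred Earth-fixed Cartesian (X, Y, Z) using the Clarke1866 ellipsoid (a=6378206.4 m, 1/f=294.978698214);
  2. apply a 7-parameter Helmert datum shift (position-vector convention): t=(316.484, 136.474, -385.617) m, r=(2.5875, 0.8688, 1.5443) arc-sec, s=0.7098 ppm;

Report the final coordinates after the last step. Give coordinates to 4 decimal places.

X=-117421.0727 m, Y=2935259.5241 m, Z=5645014.1992 m

start: φ=62.668821°, λ=92.297072°, h=2732.810 m
→ ECEF (a=6378206.400, f=1/294.978698214): X=-117739.2760, Y=2935192.6667, Z=5645358.4924
→ Helmert 7p (PV): X=-117421.0727, Y=2935259.5241, Z=5645014.1992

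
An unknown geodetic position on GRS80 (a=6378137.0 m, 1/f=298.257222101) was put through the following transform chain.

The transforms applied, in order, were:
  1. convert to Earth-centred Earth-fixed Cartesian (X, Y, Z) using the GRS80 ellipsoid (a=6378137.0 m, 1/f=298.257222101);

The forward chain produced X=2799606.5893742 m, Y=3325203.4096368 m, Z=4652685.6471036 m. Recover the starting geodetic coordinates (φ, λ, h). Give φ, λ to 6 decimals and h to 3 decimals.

φ=47.138529°, λ=49.904786°, h=588.430 m

start: X=2799606.5894, Y=3325203.4096, Z=4652685.6471 m
→ geod (Bowring, a=6378137.000): φ=47.13852900°, λ=49.90478600°, h=588.4300 m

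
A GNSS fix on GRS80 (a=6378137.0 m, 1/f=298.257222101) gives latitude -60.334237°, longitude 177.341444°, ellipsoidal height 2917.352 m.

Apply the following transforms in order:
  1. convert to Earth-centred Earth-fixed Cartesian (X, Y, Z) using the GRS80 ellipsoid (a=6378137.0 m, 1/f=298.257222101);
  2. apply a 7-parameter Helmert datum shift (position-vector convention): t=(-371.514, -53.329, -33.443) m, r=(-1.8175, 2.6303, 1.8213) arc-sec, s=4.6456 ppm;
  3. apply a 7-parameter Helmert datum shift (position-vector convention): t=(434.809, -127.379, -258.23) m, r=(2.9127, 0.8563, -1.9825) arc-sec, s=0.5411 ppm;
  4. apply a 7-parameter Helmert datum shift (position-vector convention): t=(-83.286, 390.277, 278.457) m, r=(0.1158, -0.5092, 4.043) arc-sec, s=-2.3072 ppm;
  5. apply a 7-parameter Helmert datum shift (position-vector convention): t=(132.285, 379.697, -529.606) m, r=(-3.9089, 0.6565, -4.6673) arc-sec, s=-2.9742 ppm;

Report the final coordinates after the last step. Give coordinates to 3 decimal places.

X=-3162820.654 m, Y=147391.869 m, Z=-5522025.958 m

start: φ=-60.334237°, λ=177.341444°, h=2917.352 m
→ ECEF (a=6378137.000, f=1/298.257222101): X=-3162836.5362, Y=146862.7866, Z=-5521537.4571
→ Helmert 7p (PV): X=-3163294.4516, Y=146733.5590, Z=-5521557.5122
→ Helmert 7p (PV): X=-3162882.8664, Y=146714.6341, Z=-5521803.5256
→ Helmert 7p (PV): X=-3162948.0993, Y=147045.6770, Z=-5521520.0544
→ Helmert 7p (PV): X=-3162820.6536, Y=147391.8694, Z=-5522025.9579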